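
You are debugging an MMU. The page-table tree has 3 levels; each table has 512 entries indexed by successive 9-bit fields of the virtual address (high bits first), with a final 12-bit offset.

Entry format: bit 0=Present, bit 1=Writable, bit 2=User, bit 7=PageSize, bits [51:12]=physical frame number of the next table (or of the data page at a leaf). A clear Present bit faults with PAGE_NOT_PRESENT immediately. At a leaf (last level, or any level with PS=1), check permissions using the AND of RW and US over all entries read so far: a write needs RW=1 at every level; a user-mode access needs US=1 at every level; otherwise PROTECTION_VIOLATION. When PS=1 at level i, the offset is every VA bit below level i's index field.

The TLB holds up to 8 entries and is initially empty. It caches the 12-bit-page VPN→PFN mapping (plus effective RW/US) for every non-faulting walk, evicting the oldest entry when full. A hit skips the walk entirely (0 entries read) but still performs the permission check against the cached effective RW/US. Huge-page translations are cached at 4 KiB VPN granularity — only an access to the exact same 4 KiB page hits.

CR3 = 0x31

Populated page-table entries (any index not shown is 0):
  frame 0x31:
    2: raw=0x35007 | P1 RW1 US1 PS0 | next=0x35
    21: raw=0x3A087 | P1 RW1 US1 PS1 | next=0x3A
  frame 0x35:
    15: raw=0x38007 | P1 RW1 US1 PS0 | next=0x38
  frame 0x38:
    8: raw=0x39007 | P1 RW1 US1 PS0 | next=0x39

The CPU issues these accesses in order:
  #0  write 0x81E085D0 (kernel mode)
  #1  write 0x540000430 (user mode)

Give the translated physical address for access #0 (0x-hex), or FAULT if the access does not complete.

Trace:
#0 VA=0x81E085D0 (w,kernel):
  lvl0: tbl 0x31, slot 2 ⇒ 0x35007 (P1/RW1/US1/PS0)
  lvl1: tbl 0x35, slot 15 ⇒ 0x38007 (P1/RW1/US1/PS0)
  lvl2: tbl 0x38, slot 8 ⇒ 0x39007 (P1/RW1/US1/PS0)
  ✓ 0x395D0  — 3 lookups
#1 VA=0x540000430 (w,user):
  lvl0: tbl 0x31, slot 21 ⇒ 0x3A087 (P1/RW1/US1/PS1)
  ✓ 0x3A430 (huge @L0)  — 1 lookups

Access #0 PA: 0x395D0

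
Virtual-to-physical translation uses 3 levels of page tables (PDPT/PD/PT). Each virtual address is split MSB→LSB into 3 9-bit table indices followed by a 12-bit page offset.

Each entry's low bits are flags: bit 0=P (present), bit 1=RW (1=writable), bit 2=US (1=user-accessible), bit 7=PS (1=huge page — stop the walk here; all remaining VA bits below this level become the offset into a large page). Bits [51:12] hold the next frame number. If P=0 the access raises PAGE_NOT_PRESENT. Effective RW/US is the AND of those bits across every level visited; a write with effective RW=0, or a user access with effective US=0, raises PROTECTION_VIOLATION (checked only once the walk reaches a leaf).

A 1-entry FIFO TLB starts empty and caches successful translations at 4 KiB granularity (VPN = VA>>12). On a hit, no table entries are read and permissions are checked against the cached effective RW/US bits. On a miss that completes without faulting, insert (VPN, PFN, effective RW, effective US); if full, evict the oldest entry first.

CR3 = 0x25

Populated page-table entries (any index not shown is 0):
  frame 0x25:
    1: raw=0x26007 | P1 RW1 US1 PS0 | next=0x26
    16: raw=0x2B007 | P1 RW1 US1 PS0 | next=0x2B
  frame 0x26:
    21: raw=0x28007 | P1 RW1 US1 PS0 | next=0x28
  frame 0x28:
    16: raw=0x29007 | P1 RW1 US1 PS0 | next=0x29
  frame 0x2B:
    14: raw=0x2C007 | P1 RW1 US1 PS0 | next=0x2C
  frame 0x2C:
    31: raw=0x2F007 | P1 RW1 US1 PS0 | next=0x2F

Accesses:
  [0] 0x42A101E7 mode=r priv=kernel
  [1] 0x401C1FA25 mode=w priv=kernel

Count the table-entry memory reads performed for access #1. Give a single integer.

Per-access translation:
#0 VA=0x42A101E7 (r,kernel):
  lvl0: tbl 0x25, slot 1 ⇒ 0x26007 (P1/RW1/US1/PS0)
  lvl1: tbl 0x26, slot 21 ⇒ 0x28007 (P1/RW1/US1/PS0)
  lvl2: tbl 0x28, slot 16 ⇒ 0x29007 (P1/RW1/US1/PS0)
  ⇒ phys 0x291E7  [3 reads]
#1 VA=0x401C1FA25 (w,kernel):
  lvl0: tbl 0x25, slot 16 ⇒ 0x2B007 (P1/RW1/US1/PS0)
  lvl1: tbl 0x2B, slot 14 ⇒ 0x2C007 (P1/RW1/US1/PS0)
  lvl2: tbl 0x2C, slot 31 ⇒ 0x2F007 (P1/RW1/US1/PS0)
  ⇒ phys 0x2FA25  [3 reads]

Entries read for #1: 3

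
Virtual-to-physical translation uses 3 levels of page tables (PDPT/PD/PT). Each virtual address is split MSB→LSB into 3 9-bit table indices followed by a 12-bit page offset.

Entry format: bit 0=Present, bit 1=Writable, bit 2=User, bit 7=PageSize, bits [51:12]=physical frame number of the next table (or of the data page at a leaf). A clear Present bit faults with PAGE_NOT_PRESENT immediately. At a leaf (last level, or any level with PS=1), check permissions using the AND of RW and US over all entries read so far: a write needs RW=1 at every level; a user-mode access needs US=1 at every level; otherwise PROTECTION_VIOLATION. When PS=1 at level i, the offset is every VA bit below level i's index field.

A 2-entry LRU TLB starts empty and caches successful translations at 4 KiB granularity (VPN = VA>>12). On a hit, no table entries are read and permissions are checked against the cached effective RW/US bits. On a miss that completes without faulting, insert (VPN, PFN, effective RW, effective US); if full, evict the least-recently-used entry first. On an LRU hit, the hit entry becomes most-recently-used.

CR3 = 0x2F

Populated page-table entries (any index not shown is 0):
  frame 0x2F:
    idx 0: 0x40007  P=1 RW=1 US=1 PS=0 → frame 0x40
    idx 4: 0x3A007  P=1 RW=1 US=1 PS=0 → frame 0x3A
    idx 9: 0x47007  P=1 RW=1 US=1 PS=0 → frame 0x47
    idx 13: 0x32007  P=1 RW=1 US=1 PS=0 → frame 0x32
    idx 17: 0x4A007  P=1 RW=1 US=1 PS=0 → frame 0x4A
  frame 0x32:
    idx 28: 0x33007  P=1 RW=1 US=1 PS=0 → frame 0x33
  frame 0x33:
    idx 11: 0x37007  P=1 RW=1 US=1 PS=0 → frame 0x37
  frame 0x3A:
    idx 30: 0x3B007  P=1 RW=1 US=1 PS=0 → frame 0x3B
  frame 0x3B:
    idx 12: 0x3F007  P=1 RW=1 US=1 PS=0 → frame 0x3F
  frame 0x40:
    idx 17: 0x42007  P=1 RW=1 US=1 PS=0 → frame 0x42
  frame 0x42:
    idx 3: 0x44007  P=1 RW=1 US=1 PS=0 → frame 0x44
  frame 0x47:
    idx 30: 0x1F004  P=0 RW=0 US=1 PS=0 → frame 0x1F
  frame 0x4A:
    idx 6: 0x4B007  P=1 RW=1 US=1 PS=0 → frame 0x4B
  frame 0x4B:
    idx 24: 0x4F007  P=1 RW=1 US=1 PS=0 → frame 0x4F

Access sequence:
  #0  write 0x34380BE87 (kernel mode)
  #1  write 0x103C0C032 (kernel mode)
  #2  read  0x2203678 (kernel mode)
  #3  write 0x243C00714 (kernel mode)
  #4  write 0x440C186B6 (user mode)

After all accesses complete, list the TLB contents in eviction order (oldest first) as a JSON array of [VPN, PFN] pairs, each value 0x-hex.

Trace:
#0 VA=0x34380BE87 (w,kernel):
  L0 @0x2F[13] → 0x32007  P=1,RW=1,US=1,PS=0
  L1 @0x32[28] → 0x33007  P=1,RW=1,US=1,PS=0
  L2 @0x33[11] → 0x37007  P=1,RW=1,US=1,PS=0
  ⇒ phys 0x37E87  [3 reads]
#1 VA=0x103C0C032 (w,kernel):
  L0 @0x2F[4] → 0x3A007  P=1,RW=1,US=1,PS=0
  L1 @0x3A[30] → 0x3B007  P=1,RW=1,US=1,PS=0
  L2 @0x3B[12] → 0x3F007  P=1,RW=1,US=1,PS=0
  ⇒ phys 0x3F032  [3 reads]
#2 VA=0x2203678 (r,kernel):
  L0 @0x2F[0] → 0x40007  P=1,RW=1,US=1,PS=0
  L1 @0x40[17] → 0x42007  P=1,RW=1,US=1,PS=0
  L2 @0x42[3] → 0x44007  P=1,RW=1,US=1,PS=0
  ⇒ phys 0x44678  [3 reads]
#3 VA=0x243C00714 (w,kernel):
  L0 @0x2F[9] → 0x47007  P=1,RW=1,US=1,PS=0
  L1 @0x47[30] → 0x1F004  P=0,RW=0,US=1,PS=0
  → PAGE_NOT_PRESENT  (2 entries read)
#4 VA=0x440C186B6 (w,user):
  L0 @0x2F[17] → 0x4A007  P=1,RW=1,US=1,PS=0
  L1 @0x4A[6] → 0x4B007  P=1,RW=1,US=1,PS=0
  L2 @0x4B[24] → 0x4F007  P=1,RW=1,US=1,PS=0
  ⇒ phys 0x4F6B6  [3 reads]

TLB: [["0x2203", "0x44"], ["0x440C18", "0x4F"]]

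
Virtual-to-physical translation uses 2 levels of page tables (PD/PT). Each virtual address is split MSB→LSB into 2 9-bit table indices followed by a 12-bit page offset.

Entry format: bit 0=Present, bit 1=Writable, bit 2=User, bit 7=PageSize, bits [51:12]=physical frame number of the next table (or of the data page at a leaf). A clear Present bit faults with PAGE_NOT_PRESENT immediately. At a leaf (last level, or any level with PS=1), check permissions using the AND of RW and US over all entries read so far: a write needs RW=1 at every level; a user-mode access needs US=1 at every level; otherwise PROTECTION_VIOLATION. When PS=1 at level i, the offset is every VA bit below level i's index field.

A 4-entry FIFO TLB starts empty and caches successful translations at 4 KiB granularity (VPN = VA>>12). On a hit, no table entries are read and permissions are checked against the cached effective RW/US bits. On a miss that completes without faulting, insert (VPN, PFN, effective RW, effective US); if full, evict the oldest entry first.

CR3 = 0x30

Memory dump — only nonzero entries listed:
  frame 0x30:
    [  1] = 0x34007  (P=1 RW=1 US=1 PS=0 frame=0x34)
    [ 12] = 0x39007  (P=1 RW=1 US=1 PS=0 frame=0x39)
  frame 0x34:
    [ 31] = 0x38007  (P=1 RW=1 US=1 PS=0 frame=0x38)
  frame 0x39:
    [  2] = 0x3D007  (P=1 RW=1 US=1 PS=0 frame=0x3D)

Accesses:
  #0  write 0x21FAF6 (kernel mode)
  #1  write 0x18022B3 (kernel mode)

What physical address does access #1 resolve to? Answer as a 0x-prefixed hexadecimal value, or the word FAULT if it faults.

Trace:
#0 VA=0x21FAF6 (w,kernel):
  [0] read 0x30 idx=1: raw=0x34007 flags P=1 W=1 U=1 S=0
  [1] read 0x34 idx=31: raw=0x38007 flags P=1 W=1 U=1 S=0
  → PA=0x38AF6  (2 entries read)
#1 VA=0x18022B3 (w,kernel):
  [0] read 0x30 idx=12: raw=0x39007 flags P=1 W=1 U=1 S=0
  [1] read 0x39 idx=2: raw=0x3D007 flags P=1 W=1 U=1 S=0
  → PA=0x3D2B3  (2 entries read)

Access #1 PA: 0x3D2B3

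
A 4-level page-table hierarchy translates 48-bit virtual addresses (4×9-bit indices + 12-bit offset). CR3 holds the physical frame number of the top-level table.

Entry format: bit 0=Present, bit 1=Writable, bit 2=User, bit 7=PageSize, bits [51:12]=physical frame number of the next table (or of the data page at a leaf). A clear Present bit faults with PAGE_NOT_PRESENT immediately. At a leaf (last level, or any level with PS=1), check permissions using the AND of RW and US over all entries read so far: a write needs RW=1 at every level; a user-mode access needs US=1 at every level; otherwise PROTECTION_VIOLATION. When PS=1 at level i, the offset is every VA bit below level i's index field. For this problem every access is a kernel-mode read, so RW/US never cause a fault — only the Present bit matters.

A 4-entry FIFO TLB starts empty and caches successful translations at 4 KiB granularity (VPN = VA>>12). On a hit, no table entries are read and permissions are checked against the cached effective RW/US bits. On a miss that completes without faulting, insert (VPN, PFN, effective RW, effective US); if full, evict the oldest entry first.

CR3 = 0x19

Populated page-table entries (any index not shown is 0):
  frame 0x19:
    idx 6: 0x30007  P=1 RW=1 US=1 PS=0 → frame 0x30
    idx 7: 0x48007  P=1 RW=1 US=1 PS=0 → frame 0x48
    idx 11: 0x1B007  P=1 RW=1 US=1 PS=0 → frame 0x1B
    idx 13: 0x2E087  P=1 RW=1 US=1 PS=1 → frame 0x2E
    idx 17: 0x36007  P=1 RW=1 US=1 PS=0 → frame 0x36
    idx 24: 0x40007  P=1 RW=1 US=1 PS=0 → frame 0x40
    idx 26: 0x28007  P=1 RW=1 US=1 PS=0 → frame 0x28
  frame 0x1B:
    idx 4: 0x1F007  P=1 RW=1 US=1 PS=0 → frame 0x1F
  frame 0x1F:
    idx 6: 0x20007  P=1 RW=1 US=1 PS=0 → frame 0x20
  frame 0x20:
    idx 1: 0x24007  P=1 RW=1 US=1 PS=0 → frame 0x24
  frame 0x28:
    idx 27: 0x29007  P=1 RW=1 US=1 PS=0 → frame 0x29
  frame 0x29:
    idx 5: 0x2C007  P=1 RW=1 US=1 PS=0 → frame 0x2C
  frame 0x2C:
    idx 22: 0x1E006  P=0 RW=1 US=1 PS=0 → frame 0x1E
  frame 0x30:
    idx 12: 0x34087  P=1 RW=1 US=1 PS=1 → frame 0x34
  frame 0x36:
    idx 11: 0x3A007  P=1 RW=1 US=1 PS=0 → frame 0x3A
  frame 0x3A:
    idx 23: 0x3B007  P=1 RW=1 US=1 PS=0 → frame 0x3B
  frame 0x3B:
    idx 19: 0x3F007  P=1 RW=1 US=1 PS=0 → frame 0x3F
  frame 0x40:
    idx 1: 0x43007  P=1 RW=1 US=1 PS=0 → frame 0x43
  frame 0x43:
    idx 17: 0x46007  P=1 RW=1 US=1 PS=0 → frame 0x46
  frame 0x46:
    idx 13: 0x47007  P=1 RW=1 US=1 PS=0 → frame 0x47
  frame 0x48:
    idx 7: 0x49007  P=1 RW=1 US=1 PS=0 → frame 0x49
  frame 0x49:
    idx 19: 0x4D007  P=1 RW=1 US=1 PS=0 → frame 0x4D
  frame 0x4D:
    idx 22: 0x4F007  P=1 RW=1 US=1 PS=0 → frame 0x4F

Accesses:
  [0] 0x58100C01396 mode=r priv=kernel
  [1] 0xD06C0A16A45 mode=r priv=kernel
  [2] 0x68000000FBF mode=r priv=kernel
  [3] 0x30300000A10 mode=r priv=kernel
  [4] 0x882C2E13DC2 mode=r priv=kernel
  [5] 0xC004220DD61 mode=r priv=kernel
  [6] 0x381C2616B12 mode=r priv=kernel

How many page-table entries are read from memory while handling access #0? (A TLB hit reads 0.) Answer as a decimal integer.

Trace:
#0 VA=0x58100C01396 (r,kernel):
  L0: frame=0x19 idx=11 entry=0x1B007 [P=1 RW=1 US=1 PS=0]
  L1: frame=0x1B idx=4 entry=0x1F007 [P=1 RW=1 US=1 PS=0]
  L2: frame=0x1F idx=6 entry=0x20007 [P=1 RW=1 US=1 PS=0]
  L3: frame=0x20 idx=1 entry=0x24007 [P=1 RW=1 US=1 PS=0]
  ⇒ phys 0x24396  [4 reads]
#1 VA=0xD06C0A16A45 (r,kernel):
  L0: frame=0x19 idx=26 entry=0x28007 [P=1 RW=1 US=1 PS=0]
  L1: frame=0x28 idx=27 entry=0x29007 [P=1 RW=1 US=1 PS=0]
  L2: frame=0x29 idx=5 entry=0x2C007 [P=1 RW=1 US=1 PS=0]
  L3: frame=0x2C idx=22 entry=0x1E006 [P=0 RW=1 US=1 PS=0]
  → PAGE_NOT_PRESENT  (4 entries read)
#2 VA=0x68000000FBF (r,kernel):
  L0: frame=0x19 idx=13 entry=0x2E087 [P=1 RW=1 US=1 PS=1]
  ⇒ phys 0x2EFBF (huge @L0)  [1 reads]
#3 VA=0x30300000A10 (r,kernel):
  L0: frame=0x19 idx=6 entry=0x30007 [P=1 RW=1 US=1 PS=0]
  L1: frame=0x30 idx=12 entry=0x34087 [P=1 RW=1 US=1 PS=1]
  ⇒ phys 0x34A10 (huge @L1)  [2 reads]
#4 VA=0x882C2E13DC2 (r,kernel):
  L0: frame=0x19 idx=17 entry=0x36007 [P=1 RW=1 US=1 PS=0]
  L1: frame=0x36 idx=11 entry=0x3A007 [P=1 RW=1 US=1 PS=0]
  L2: frame=0x3A idx=23 entry=0x3B007 [P=1 RW=1 US=1 PS=0]
  L3: frame=0x3B idx=19 entry=0x3F007 [P=1 RW=1 US=1 PS=0]
  ⇒ phys 0x3FDC2  [4 reads]
#5 VA=0xC004220DD61 (r,kernel):
  L0: frame=0x19 idx=24 entry=0x40007 [P=1 RW=1 US=1 PS=0]
  L1: frame=0x40 idx=1 entry=0x43007 [P=1 RW=1 US=1 PS=0]
  L2: frame=0x43 idx=17 entry=0x46007 [P=1 RW=1 US=1 PS=0]
  L3: frame=0x46 idx=13 entry=0x47007 [P=1 RW=1 US=1 PS=0]
  ⇒ phys 0x47D61  [4 reads]
#6 VA=0x381C2616B12 (r,kernel):
  L0: frame=0x19 idx=7 entry=0x48007 [P=1 RW=1 US=1 PS=0]
  L1: frame=0x48 idx=7 entry=0x49007 [P=1 RW=1 US=1 PS=0]
  L2: frame=0x49 idx=19 entry=0x4D007 [P=1 RW=1 US=1 PS=0]
  L3: frame=0x4D idx=22 entry=0x4F007 [P=1 RW=1 US=1 PS=0]
  ⇒ phys 0x4FB12  [4 reads]

Entries read for #0: 4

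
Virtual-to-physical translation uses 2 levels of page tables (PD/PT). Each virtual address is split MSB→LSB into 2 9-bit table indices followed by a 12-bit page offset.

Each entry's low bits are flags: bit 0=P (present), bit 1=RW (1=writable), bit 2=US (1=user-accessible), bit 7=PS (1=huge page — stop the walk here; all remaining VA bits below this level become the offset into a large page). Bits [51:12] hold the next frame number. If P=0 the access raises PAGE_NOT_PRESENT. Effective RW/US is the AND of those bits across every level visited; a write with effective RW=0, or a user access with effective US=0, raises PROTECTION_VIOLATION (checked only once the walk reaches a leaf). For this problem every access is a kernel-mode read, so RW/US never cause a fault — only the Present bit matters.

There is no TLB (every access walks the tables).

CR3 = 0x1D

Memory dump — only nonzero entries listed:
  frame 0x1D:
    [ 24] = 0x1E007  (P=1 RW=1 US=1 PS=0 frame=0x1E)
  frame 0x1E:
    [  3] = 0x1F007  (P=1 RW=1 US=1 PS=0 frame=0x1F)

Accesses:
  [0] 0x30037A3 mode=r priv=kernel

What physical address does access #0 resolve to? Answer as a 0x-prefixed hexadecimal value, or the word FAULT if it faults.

Walk each access:
#0 VA=0x30037A3 (r,kernel):
  [0] read 0x1D idx=24: raw=0x1E007 flags P=1 W=1 U=1 S=0
  [1] read 0x1E idx=3: raw=0x1F007 flags P=1 W=1 U=1 S=0
  ✓ 0x1F7A3  — 2 lookups

Access #0 PA: 0x1F7A3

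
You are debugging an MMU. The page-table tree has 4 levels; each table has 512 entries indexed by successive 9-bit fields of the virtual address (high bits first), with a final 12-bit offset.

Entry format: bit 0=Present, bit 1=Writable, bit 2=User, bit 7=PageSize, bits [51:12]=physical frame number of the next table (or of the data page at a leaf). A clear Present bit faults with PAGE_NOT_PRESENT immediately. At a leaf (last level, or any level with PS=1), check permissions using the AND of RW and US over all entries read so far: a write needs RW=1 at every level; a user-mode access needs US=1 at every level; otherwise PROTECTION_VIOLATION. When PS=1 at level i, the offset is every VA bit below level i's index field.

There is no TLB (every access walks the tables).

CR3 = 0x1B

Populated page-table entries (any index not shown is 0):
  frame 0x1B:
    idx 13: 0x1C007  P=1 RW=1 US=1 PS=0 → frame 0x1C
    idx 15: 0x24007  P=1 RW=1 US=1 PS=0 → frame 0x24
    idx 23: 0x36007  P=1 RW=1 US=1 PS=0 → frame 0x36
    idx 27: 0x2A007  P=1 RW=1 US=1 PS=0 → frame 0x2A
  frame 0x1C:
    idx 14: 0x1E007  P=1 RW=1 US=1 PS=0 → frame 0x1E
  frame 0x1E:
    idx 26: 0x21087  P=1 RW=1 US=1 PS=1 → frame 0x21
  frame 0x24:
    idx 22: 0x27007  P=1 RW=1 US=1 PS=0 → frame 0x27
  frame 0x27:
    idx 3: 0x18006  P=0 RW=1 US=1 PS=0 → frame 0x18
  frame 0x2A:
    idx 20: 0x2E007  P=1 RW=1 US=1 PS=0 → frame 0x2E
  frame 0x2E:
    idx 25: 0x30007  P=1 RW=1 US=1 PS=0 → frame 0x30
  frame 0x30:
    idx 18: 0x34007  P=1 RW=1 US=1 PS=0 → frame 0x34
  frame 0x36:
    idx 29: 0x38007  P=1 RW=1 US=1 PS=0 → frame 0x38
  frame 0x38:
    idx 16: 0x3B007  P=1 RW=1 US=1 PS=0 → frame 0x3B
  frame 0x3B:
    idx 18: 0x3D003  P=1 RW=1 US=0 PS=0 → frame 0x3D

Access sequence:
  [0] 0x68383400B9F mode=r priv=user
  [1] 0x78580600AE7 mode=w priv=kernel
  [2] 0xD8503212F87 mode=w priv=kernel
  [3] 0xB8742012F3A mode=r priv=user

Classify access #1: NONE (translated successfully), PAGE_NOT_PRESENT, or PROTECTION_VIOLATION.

Trace:
#0 VA=0x68383400B9F (r,user):
  lvl0: tbl 0x1B, slot 13 ⇒ 0x1C007 (P1/RW1/US1/PS0)
  lvl1: tbl 0x1C, slot 14 ⇒ 0x1E007 (P1/RW1/US1/PS0)
  lvl2: tbl 0x1E, slot 26 ⇒ 0x21087 (P1/RW1/US1/PS1)
  ✓ 0x21B9F (huge @L2)  — 3 lookups
#1 VA=0x78580600AE7 (w,kernel):
  lvl0: tbl 0x1B, slot 15 ⇒ 0x24007 (P1/RW1/US1/PS0)
  lvl1: tbl 0x24, slot 22 ⇒ 0x27007 (P1/RW1/US1/PS0)
  lvl2: tbl 0x27, slot 3 ⇒ 0x18006 (P0/RW1/US1/PS0)
  ✗ PAGE_NOT_PRESENT  [3 reads]
#2 VA=0xD8503212F87 (w,kernel):
  lvl0: tbl 0x1B, slot 27 ⇒ 0x2A007 (P1/RW1/US1/PS0)
  lvl1: tbl 0x2A, slot 20 ⇒ 0x2E007 (P1/RW1/US1/PS0)
  lvl2: tbl 0x2E, slot 25 ⇒ 0x30007 (P1/RW1/US1/PS0)
  lvl3: tbl 0x30, slot 18 ⇒ 0x34007 (P1/RW1/US1/PS0)
  ✓ 0x34F87  — 4 lookups
#3 VA=0xB8742012F3A (r,user):
  lvl0: tbl 0x1B, slot 23 ⇒ 0x36007 (P1/RW1/US1/PS0)
  lvl1: tbl 0x36, slot 29 ⇒ 0x38007 (P1/RW1/US1/PS0)
  lvl2: tbl 0x38, slot 16 ⇒ 0x3B007 (P1/RW1/US1/PS0)
  lvl3: tbl 0x3B, slot 18 ⇒ 0x3D003 (P1/RW1/US0/PS0)
  ✗ PROTECTION_VIOLATION  [4 reads]

Access #1 fault: PAGE_NOT_PRESENT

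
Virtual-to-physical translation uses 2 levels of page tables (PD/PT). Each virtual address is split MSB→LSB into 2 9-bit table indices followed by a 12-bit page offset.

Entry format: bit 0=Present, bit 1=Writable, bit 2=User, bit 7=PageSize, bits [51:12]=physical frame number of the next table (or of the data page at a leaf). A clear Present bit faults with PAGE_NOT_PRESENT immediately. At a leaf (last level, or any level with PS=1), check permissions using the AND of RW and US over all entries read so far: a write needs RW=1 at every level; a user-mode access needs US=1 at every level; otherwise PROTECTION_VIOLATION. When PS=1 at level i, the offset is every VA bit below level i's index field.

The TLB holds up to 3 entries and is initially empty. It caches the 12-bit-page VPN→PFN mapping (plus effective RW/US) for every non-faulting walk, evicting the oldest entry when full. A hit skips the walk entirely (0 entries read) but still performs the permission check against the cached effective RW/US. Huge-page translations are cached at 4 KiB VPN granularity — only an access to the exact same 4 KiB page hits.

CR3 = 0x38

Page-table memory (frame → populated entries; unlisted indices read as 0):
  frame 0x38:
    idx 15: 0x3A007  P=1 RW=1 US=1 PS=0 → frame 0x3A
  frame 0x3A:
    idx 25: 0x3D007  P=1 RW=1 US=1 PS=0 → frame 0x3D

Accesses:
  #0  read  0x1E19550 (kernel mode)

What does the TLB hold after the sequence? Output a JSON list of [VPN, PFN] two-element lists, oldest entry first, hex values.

Trace:
#0 VA=0x1E19550 (r,kernel):
  lvl0: tbl 0x38, slot 15 ⇒ 0x3A007 (P1/RW1/US1/PS0)
  lvl1: tbl 0x3A, slot 25 ⇒ 0x3D007 (P1/RW1/US1/PS0)
  ✓ 0x3D550  — 2 lookups

TLB: [["0x1E19", "0x3D"]]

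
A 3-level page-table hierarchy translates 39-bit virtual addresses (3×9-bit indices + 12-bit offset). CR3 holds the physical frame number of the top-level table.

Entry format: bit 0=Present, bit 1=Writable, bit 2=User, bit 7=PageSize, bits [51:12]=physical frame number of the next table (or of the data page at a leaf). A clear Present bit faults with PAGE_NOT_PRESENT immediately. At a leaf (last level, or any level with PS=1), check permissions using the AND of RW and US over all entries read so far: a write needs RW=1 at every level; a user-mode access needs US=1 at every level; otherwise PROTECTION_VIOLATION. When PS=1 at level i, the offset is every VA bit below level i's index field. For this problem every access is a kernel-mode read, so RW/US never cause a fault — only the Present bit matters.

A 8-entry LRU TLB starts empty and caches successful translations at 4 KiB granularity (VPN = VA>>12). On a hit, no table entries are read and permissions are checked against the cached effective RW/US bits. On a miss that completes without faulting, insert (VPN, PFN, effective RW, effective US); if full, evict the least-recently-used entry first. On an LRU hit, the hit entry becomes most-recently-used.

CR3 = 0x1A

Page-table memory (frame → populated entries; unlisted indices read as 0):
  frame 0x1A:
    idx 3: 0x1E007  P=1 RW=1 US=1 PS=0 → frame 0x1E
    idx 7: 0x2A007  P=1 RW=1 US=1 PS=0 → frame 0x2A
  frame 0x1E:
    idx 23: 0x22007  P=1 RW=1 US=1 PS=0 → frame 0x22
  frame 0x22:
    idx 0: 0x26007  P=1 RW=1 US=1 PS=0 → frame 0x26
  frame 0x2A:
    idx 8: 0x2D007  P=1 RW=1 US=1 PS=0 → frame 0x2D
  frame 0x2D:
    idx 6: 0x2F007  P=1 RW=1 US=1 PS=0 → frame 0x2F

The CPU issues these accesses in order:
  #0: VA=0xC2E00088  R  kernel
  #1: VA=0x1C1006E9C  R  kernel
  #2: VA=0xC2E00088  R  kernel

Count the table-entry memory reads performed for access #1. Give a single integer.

Trace:
#0 VA=0xC2E00088 (r,kernel):
  lvl0: tbl 0x1A, slot 3 ⇒ 0x1E007 (P1/RW1/US1/PS0)
  lvl1: tbl 0x1E, slot 23 ⇒ 0x22007 (P1/RW1/US1/PS0)
  lvl2: tbl 0x22, slot 0 ⇒ 0x26007 (P1/RW1/US1/PS0)
  ⇒ phys 0x26088  [3 reads]
#1 VA=0x1C1006E9C (r,kernel):
  lvl0: tbl 0x1A, slot 7 ⇒ 0x2A007 (P1/RW1/US1/PS0)
  lvl1: tbl 0x2A, slot 8 ⇒ 0x2D007 (P1/RW1/US1/PS0)
  lvl2: tbl 0x2D, slot 6 ⇒ 0x2F007 (P1/RW1/US1/PS0)
  ⇒ phys 0x2FE9C  [3 reads]
#2 VA=0xC2E00088 (r,kernel):
  TLB hit vpn=0xC2E00 → PA=0x26088

Entries read for #1: 3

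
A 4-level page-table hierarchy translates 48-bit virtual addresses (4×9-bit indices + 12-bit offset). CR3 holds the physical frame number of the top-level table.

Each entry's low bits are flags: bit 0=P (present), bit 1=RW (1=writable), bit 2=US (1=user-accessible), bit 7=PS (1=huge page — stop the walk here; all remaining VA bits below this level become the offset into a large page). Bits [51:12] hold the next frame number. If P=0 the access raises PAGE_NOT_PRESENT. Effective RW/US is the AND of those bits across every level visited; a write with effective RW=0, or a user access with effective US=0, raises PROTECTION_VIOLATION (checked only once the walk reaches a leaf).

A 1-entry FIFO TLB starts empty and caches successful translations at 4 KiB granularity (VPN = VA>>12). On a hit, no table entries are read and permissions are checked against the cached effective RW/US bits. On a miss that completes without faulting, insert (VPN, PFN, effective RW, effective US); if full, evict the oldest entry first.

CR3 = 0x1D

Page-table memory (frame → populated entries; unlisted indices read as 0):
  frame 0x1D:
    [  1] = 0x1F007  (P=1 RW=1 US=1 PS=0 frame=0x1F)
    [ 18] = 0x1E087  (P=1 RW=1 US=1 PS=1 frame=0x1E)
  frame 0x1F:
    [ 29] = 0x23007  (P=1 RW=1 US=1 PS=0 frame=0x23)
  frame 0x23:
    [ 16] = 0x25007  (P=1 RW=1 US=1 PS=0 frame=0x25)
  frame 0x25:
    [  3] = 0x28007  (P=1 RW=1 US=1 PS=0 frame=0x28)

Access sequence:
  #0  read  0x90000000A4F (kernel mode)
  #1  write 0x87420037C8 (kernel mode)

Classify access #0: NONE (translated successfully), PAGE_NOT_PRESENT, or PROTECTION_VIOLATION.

Trace:
#0 VA=0x90000000A4F (r,kernel):
  [0] read 0x1D idx=18: raw=0x1E087 flags P=1 W=1 U=1 S=1
  ⇒ phys 0x1EA4F (huge @L0)  [1 reads]
#1 VA=0x87420037C8 (w,kernel):
  [0] read 0x1D idx=1: raw=0x1F007 flags P=1 W=1 U=1 S=0
  [1] read 0x1F idx=29: raw=0x23007 flags P=1 W=1 U=1 S=0
  [2] read 0x23 idx=16: raw=0x25007 flags P=1 W=1 U=1 S=0
  [3] read 0x25 idx=3: raw=0x28007 flags P=1 W=1 U=1 S=0
  ⇒ phys 0x287C8  [4 reads]

Access #0 fault: NONE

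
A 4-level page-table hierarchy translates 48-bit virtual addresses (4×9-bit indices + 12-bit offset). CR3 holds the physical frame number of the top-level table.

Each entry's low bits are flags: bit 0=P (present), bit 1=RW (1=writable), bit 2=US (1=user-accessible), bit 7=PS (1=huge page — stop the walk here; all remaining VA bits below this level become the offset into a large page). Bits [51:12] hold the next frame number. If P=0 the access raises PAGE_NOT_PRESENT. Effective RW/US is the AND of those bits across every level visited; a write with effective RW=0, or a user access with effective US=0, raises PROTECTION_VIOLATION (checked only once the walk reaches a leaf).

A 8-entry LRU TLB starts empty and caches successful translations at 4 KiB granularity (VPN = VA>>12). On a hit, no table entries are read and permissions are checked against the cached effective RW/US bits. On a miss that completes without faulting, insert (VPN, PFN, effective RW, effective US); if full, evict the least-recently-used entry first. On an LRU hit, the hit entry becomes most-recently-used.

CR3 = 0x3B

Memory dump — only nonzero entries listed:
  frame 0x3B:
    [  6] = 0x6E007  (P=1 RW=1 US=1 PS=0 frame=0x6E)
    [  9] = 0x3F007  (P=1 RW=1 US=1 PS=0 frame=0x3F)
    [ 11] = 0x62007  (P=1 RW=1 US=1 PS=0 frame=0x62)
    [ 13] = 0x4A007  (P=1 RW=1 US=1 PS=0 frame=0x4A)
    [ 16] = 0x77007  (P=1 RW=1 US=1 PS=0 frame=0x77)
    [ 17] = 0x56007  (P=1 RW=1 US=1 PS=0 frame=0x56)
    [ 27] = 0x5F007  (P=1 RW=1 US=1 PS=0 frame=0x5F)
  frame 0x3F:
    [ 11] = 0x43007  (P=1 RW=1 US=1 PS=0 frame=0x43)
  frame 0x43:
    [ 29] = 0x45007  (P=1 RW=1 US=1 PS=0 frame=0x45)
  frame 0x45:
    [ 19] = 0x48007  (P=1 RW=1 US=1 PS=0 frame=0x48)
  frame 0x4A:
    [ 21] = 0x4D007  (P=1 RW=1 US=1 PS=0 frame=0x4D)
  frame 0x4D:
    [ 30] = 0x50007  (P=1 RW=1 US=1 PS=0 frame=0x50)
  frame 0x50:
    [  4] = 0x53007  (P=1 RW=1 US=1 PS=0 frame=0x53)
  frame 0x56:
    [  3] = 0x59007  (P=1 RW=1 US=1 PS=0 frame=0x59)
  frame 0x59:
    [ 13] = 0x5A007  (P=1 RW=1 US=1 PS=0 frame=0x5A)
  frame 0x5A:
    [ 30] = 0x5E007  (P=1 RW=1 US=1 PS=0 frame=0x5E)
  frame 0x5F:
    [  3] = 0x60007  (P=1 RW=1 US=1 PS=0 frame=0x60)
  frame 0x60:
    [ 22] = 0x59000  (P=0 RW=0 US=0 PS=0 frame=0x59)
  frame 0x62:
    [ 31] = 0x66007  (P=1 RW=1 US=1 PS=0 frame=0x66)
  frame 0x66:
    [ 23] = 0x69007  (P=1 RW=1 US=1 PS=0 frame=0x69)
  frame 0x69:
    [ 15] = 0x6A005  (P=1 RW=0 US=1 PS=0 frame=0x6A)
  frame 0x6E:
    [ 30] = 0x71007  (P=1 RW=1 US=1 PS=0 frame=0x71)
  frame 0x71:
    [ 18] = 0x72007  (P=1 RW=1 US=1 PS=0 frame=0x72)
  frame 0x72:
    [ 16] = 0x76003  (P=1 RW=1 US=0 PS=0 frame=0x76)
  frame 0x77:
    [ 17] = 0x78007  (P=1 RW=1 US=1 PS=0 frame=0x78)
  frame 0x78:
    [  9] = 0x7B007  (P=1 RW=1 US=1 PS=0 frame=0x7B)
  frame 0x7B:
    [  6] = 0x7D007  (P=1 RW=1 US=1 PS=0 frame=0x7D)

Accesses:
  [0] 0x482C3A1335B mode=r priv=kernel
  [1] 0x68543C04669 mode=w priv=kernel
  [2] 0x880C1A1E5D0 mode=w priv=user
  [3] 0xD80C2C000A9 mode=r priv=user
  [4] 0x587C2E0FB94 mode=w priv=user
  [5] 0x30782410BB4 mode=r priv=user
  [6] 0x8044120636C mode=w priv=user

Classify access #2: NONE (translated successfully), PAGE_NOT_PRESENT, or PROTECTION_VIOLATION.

Per-access translation:
#0 VA=0x482C3A1335B (r,kernel):
  L0: frame=0x3B idx=9 entry=0x3F007 [P=1 RW=1 US=1 PS=0]
  L1: frame=0x3F idx=11 entry=0x43007 [P=1 RW=1 US=1 PS=0]
  L2: frame=0x43 idx=29 entry=0x45007 [P=1 RW=1 US=1 PS=0]
  L3: frame=0x45 idx=19 entry=0x48007 [P=1 RW=1 US=1 PS=0]
  ⇒ phys 0x4835B  [4 reads]
#1 VA=0x68543C04669 (w,kernel):
  L0: frame=0x3B idx=13 entry=0x4A007 [P=1 RW=1 US=1 PS=0]
  L1: frame=0x4A idx=21 entry=0x4D007 [P=1 RW=1 US=1 PS=0]
  L2: frame=0x4D idx=30 entry=0x50007 [P=1 RW=1 US=1 PS=0]
  L3: frame=0x50 idx=4 entry=0x53007 [P=1 RW=1 US=1 PS=0]
  ⇒ phys 0x53669  [4 reads]
#2 VA=0x880C1A1E5D0 (w,user):
  L0: frame=0x3B idx=17 entry=0x56007 [P=1 RW=1 US=1 PS=0]
  L1: frame=0x56 idx=3 entry=0x59007 [P=1 RW=1 US=1 PS=0]
  L2: frame=0x59 idx=13 entry=0x5A007 [P=1 RW=1 US=1 PS=0]
  L3: frame=0x5A idx=30 entry=0x5E007 [P=1 RW=1 US=1 PS=0]
  ⇒ phys 0x5E5D0  [4 reads]
#3 VA=0xD80C2C000A9 (r,user):
  L0: frame=0x3B idx=27 entry=0x5F007 [P=1 RW=1 US=1 PS=0]
  L1: frame=0x5F idx=3 entry=0x60007 [P=1 RW=1 US=1 PS=0]
  L2: frame=0x60 idx=22 entry=0x59000 [P=0 RW=0 US=0 PS=0]
  ⇒ fault: PAGE_NOT_PRESENT  — 3 lookups
#4 VA=0x587C2E0FB94 (w,user):
  L0: frame=0x3B idx=11 entry=0x62007 [P=1 RW=1 US=1 PS=0]
  L1: frame=0x62 idx=31 entry=0x66007 [P=1 RW=1 US=1 PS=0]
  L2: frame=0x66 idx=23 entry=0x69007 [P=1 RW=1 US=1 PS=0]
  L3: frame=0x69 idx=15 entry=0x6A005 [P=1 RW=0 US=1 PS=0]
  ⇒ fault: PROTECTION_VIOLATION  — 4 lookups
#5 VA=0x30782410BB4 (r,user):
  L0: frame=0x3B idx=6 entry=0x6E007 [P=1 RW=1 US=1 PS=0]
  L1: frame=0x6E idx=30 entry=0x71007 [P=1 RW=1 US=1 PS=0]
  L2: frame=0x71 idx=18 entry=0x72007 [P=1 RW=1 US=1 PS=0]
  L3: frame=0x72 idx=16 entry=0x76003 [P=1 RW=1 US=0 PS=0]
  ⇒ fault: PROTECTION_VIOLATION  — 4 lookups
#6 VA=0x8044120636C (w,user):
  L0: frame=0x3B idx=16 entry=0x77007 [P=1 RW=1 US=1 PS=0]
  L1: frame=0x77 idx=17 entry=0x78007 [P=1 RW=1 US=1 PS=0]
  L2: frame=0x78 idx=9 entry=0x7B007 [P=1 RW=1 US=1 PS=0]
  L3: frame=0x7B idx=6 entry=0x7D007 [P=1 RW=1 US=1 PS=0]
  ⇒ phys 0x7D36C  [4 reads]

Access #2 fault: NONE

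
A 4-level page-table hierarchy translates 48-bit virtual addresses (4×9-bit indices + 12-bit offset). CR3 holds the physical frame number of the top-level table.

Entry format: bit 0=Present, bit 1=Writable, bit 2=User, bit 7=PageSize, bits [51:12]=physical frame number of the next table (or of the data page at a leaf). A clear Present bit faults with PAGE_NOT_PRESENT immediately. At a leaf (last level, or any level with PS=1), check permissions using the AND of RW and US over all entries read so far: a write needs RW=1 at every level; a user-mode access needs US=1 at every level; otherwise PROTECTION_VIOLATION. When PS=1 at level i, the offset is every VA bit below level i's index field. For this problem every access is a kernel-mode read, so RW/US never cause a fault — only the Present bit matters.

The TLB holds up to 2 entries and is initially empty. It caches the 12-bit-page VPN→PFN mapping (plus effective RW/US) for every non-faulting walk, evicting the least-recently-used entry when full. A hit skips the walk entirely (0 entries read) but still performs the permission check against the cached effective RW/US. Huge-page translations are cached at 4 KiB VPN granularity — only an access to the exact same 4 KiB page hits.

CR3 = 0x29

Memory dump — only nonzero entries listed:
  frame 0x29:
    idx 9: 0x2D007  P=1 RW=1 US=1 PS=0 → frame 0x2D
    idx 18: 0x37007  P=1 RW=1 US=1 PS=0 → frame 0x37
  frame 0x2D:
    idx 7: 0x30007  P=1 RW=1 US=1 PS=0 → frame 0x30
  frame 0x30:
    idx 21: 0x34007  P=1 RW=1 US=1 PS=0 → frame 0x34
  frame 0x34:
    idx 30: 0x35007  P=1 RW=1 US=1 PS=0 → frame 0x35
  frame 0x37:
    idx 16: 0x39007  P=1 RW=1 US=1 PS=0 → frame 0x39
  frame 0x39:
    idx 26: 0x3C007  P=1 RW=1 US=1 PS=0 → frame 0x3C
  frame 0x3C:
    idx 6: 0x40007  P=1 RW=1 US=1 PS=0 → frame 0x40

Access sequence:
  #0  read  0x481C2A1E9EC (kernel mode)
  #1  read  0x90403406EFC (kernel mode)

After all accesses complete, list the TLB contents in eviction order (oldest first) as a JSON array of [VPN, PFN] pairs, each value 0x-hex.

Trace:
#0 VA=0x481C2A1E9EC (r,kernel):
  L0: frame=0x29 idx=9 entry=0x2D007 [P=1 RW=1 US=1 PS=0]
  L1: frame=0x2D idx=7 entry=0x30007 [P=1 RW=1 US=1 PS=0]
  L2: frame=0x30 idx=21 entry=0x34007 [P=1 RW=1 US=1 PS=0]
  L3: frame=0x34 idx=30 entry=0x35007 [P=1 RW=1 US=1 PS=0]
  → PA=0x359EC  (4 entries read)
#1 VA=0x90403406EFC (r,kernel):
  L0: frame=0x29 idx=18 entry=0x37007 [P=1 RW=1 US=1 PS=0]
  L1: frame=0x37 idx=16 entry=0x39007 [P=1 RW=1 US=1 PS=0]
  L2: frame=0x39 idx=26 entry=0x3C007 [P=1 RW=1 US=1 PS=0]
  L3: frame=0x3C idx=6 entry=0x40007 [P=1 RW=1 US=1 PS=0]
  → PA=0x40EFC  (4 entries read)

TLB: [["0x481C2A1E", "0x35"], ["0x90403406", "0x40"]]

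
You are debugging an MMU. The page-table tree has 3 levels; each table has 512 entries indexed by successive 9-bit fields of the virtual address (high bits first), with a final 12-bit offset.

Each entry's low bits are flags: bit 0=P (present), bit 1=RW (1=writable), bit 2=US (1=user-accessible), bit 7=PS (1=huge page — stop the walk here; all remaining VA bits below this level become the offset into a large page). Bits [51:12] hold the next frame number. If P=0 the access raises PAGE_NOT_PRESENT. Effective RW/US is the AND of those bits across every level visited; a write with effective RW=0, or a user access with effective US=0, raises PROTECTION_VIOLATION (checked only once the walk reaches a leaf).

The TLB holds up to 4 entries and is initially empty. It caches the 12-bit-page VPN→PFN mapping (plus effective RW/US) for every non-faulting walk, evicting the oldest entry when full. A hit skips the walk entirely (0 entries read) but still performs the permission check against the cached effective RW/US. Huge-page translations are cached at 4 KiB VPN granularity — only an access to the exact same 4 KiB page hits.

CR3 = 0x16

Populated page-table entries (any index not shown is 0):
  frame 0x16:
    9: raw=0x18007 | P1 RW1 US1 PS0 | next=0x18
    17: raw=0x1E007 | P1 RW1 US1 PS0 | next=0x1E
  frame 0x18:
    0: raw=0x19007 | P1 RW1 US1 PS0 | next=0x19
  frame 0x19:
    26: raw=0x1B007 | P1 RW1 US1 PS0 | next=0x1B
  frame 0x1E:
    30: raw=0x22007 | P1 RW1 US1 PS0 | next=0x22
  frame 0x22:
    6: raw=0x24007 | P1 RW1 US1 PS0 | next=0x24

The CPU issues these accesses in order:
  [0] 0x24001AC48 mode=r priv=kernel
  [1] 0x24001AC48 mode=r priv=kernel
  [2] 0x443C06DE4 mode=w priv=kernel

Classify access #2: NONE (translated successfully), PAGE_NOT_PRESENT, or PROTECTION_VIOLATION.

Trace:
#0 VA=0x24001AC48 (r,kernel):
  [0] read 0x16 idx=9: raw=0x18007 flags P=1 W=1 U=1 S=0
  [1] read 0x18 idx=0: raw=0x19007 flags P=1 W=1 U=1 S=0
  [2] read 0x19 idx=26: raw=0x1B007 flags P=1 W=1 U=1 S=0
  ⇒ phys 0x1BC48  [3 reads]
#1 VA=0x24001AC48 (r,kernel):
  TLB hit vpn=0x24001A → PA=0x1BC48
#2 VA=0x443C06DE4 (w,kernel):
  [0] read 0x16 idx=17: raw=0x1E007 flags P=1 W=1 U=1 S=0
  [1] read 0x1E idx=30: raw=0x22007 flags P=1 W=1 U=1 S=0
  [2] read 0x22 idx=6: raw=0x24007 flags P=1 W=1 U=1 S=0
  ⇒ phys 0x24DE4  [3 reads]

Access #2 fault: NONE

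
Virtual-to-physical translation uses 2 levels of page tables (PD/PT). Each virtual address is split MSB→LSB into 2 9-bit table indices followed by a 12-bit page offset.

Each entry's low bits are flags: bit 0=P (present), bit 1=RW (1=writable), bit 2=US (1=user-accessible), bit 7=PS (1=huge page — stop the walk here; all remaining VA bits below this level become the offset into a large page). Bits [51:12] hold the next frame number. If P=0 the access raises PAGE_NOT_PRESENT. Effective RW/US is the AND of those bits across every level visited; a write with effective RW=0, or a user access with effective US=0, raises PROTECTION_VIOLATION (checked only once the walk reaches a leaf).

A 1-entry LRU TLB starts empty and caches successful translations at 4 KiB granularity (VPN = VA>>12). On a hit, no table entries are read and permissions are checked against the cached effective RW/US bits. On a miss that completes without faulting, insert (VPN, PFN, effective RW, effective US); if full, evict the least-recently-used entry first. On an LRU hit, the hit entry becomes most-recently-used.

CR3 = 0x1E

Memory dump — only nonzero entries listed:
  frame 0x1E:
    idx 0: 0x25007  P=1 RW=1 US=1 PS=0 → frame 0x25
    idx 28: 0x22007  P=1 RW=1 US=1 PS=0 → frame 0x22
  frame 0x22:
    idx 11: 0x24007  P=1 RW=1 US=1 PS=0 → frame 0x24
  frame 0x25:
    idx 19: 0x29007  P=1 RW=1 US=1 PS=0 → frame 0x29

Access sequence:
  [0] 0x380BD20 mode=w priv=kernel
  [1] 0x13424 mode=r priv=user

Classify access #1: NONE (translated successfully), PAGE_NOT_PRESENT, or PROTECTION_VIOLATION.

Per-access translation:
#0 VA=0x380BD20 (w,kernel):
  [0] read 0x1E idx=28: raw=0x22007 flags P=1 W=1 U=1 S=0
  [1] read 0x22 idx=11: raw=0x24007 flags P=1 W=1 U=1 S=0
  → PA=0x24D20  (2 entries read)
#1 VA=0x13424 (r,user):
  [0] read 0x1E idx=0: raw=0x25007 flags P=1 W=1 U=1 S=0
  [1] read 0x25 idx=19: raw=0x29007 flags P=1 W=1 U=1 S=0
  → PA=0x29424  (2 entries read)

Access #1 fault: NONE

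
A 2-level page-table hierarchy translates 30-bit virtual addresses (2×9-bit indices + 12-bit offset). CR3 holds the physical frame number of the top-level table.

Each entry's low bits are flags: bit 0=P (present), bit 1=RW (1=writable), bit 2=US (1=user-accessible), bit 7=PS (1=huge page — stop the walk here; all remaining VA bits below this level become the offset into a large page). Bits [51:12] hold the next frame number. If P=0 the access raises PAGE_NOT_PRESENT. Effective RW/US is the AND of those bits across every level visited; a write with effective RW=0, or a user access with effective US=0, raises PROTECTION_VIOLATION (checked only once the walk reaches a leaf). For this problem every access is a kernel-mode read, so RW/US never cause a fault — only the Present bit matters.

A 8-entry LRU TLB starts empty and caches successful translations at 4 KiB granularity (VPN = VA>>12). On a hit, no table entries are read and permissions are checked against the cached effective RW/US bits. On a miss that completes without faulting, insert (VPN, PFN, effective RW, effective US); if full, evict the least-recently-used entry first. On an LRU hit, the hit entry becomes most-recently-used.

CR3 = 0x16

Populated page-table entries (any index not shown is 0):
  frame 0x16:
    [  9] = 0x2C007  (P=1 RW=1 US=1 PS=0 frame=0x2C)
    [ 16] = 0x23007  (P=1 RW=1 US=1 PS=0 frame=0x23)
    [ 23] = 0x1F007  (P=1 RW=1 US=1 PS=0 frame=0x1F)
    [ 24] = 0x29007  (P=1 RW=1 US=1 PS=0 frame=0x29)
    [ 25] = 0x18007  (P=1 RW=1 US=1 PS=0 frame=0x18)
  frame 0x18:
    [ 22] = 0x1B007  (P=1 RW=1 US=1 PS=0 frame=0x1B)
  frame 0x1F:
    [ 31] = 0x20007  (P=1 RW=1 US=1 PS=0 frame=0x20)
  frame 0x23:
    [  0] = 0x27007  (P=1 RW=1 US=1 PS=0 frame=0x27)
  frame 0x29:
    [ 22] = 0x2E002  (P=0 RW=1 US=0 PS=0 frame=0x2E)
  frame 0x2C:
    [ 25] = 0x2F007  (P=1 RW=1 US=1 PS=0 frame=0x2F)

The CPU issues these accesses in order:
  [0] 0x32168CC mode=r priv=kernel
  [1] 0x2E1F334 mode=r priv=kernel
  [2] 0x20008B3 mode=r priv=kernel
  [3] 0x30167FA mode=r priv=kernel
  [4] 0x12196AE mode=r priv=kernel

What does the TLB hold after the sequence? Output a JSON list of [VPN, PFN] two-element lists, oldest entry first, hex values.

Trace:
#0 VA=0x32168CC (r,kernel):
  L0: frame=0x16 idx=25 entry=0x18007 [P=1 RW=1 US=1 PS=0]
  L1: frame=0x18 idx=22 entry=0x1B007 [P=1 RW=1 US=1 PS=0]
  → PA=0x1B8CC  (2 entries read)
#1 VA=0x2E1F334 (r,kernel):
  L0: frame=0x16 idx=23 entry=0x1F007 [P=1 RW=1 US=1 PS=0]
  L1: frame=0x1F idx=31 entry=0x20007 [P=1 RW=1 US=1 PS=0]
  → PA=0x20334  (2 entries read)
#2 VA=0x20008B3 (r,kernel):
  L0: frame=0x16 idx=16 entry=0x23007 [P=1 RW=1 US=1 PS=0]
  L1: frame=0x23 idx=0 entry=0x27007 [P=1 RW=1 US=1 PS=0]
  → PA=0x278B3  (2 entries read)
#3 VA=0x30167FA (r,kernel):
  L0: frame=0x16 idx=24 entry=0x29007 [P=1 RW=1 US=1 PS=0]
  L1: frame=0x29 idx=22 entry=0x2E002 [P=0 RW=1 US=0 PS=0]
  ⇒ fault: PAGE_NOT_PRESENT  — 2 lookups
#4 VA=0x12196AE (r,kernel):
  L0: frame=0x16 idx=9 entry=0x2C007 [P=1 RW=1 US=1 PS=0]
  L1: frame=0x2C idx=25 entry=0x2F007 [P=1 RW=1 US=1 PS=0]
  → PA=0x2F6AE  (2 entries read)

TLB: [["0x3216", "0x1B"], ["0x2E1F", "0x20"], ["0x2000", "0x27"], ["0x1219", "0x2F"]]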